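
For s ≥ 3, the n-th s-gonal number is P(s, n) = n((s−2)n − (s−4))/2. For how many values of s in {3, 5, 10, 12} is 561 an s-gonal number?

s = 3: P(3, 33) = 561. ✓
s = 5: P(5, 19) = 532 and P(5, 20) = 590; 561 is not s-gonal.
s = 10: P(10, 12) = 540 and P(10, 13) = 637; 561 is not s-gonal.
s = 12: P(12, 11) = 561. ✓
Hits: s ∈ {3, 12} → 2.

2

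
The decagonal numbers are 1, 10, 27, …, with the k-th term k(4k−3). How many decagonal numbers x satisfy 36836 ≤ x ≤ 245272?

152

The n-th decagonal number is n(4n−3).
Smallest index with value ≥ 36836: n = 97 (giving 37345).
Largest index with value ≤ 245272: n = 248 (giving 245272).
Indices 97 through 248: 152 terms.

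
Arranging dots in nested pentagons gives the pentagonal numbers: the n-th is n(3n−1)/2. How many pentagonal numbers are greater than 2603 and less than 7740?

The n-th pentagonal number is n(3n−1)/2.
Smallest index with value > 2603: n = 42 (giving 2625).
Largest index with value < 7740: n = 71 (giving 7526).
Indices 42 through 71: 30 terms.

30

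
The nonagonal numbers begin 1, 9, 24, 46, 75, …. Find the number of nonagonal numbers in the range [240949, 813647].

The n-th nonagonal number is n(7n−5)/2.
Smallest index with value ≥ 240949: n = 263 (giving 241434).
Largest index with value ≤ 813647: n = 482 (giving 811929).
Indices 263 through 482: 220 terms.

220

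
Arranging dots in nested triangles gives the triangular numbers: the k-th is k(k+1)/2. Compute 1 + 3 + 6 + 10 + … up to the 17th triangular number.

969

Σ i(i+1)/2 = (Σi² + Σi) / 2 over i = 1..17.
Σi = 153 and Σi² = 1785.
(1·1785 + 1·153) / 2 = 1938/2 = 969.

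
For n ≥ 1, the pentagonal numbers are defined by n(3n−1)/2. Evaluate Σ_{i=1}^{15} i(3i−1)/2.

1800

Σ i(3i−1)/2 = (3Σi² − Σi) / 2 over i = 1..15.
Σi = 120 and Σi² = 1240.
(3·1240 − 1·120) / 2 = 3600/2 = 1800.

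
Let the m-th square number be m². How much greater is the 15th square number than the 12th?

15² = 225 and 12² = 144.
Difference: 225 − 144 = 81.

81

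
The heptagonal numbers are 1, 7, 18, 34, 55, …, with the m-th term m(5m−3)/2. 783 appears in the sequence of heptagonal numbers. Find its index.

18

Set n(5n−3)/2 = 783, giving 5n² − 3n − 1566 = 0.
So n = (3 + 177) / 10 = 180/10 = 18.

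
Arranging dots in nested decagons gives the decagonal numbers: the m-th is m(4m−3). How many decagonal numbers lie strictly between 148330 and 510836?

The n-th decagonal number is n(4n−3).
Smallest index with value > 148330: n = 193 (giving 148417).
Largest index with value < 510836: n = 357 (giving 508725).
Indices 193 through 357: 165 terms.

165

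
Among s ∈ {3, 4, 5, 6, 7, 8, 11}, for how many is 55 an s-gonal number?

2

s = 3: P(3, 10) = 55. ✓
s = 4: P(4, 7) = 49 and P(4, 8) = 64; 55 is not s-gonal.
s = 5: P(5, 6) = 51 and P(5, 7) = 70; 55 is not s-gonal.
s = 6: P(6, 5) = 45 and P(6, 6) = 66; 55 is not s-gonal.
s = 7: P(7, 5) = 55. ✓
s = 8: P(8, 4) = 40 and P(8, 5) = 65; 55 is not s-gonal.
s = 11: P(11, 3) = 30 and P(11, 4) = 58; 55 is not s-gonal.
Hits: s ∈ {3, 7} → 2.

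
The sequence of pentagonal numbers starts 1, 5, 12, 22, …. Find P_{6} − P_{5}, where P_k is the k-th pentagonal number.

16

Consecutive pentagonal numbers differ by 3n − 2: here 3·6 − 2 = 16.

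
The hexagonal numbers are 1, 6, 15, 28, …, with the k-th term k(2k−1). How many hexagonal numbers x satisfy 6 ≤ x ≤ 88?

The n-th hexagonal number is n(2n−1).
Smallest index with value ≥ 6: n = 2 (giving 6).
Largest index with value ≤ 88: n = 6 (giving 66).
Indices 2 through 6: 5 terms.

5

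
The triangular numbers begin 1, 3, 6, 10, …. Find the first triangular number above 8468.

Solve n(n+1)/2 > 8468 for integer n.
The largest n with value ≤ 8468 is 129 (since 8385 ≤ 8468 < 8515), so the first above is n = 130, value 8515.

8515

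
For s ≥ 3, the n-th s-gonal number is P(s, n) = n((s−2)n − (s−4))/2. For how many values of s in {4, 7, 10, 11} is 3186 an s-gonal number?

s = 4: P(4, 56) = 3136 and P(4, 57) = 3249; 3186 is not s-gonal.
s = 7: P(7, 36) = 3186. ✓
s = 10: P(10, 28) = 3052 and P(10, 29) = 3277; 3186 is not s-gonal.
s = 11: P(11, 27) = 3186. ✓
Hits: s ∈ {7, 11} → 2.

2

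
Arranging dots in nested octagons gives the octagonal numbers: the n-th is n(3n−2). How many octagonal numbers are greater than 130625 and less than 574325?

228

The n-th octagonal number is n(3n−2).
Smallest index with value > 130625: n = 210 (giving 131880).
Largest index with value < 574325: n = 437 (giving 572033).
Indices 210 through 437: 228 terms.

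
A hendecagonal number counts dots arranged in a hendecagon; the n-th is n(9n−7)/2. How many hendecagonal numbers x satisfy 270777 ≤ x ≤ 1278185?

288

The n-th hendecagonal number is n(9n−7)/2.
Smallest index with value ≥ 270777: n = 246 (giving 271461).
Largest index with value ≤ 1278185: n = 533 (giving 1276535).
Indices 246 through 533: 288 terms.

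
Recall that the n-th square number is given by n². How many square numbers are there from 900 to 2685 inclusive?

The n-th square number is n².
Smallest index with value ≥ 900: n = 30 (giving 900).
Largest index with value ≤ 2685: n = 51 (giving 2601).
Indices 30 through 51: 22 terms.

22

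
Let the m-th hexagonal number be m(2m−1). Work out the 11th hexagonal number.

The 11th hexagonal number is n(2n−1) with n = 11.
11·(2·11 − 1) = 11·21 = 231.

231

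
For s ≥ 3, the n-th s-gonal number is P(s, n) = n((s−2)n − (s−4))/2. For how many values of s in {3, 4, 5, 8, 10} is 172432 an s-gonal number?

s = 3: P(3, 586) = 171991 and P(3, 587) = 172578; 172432 is not s-gonal.
s = 4: P(4, 415) = 172225 and P(4, 416) = 173056; 172432 is not s-gonal.
s = 5: P(5, 339) = 172212 and P(5, 340) = 173230; 172432 is not s-gonal.
s = 8: P(8, 240) = 172320 and P(8, 241) = 173761; 172432 is not s-gonal.
s = 10: P(10, 208) = 172432. ✓
Hits: s ∈ {10} → 1.

1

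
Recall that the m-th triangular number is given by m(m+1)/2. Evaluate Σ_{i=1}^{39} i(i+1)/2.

10660

Σ i(i+1)/2 = (Σi² + Σi) / 2 over i = 1..39.
Σi = 780 and Σi² = 20540.
(1·20540 + 1·780) / 2 = 21320/2 = 10660.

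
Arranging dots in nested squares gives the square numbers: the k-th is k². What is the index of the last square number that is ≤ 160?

12

Solve n² ≤ 160 for integer n.
n = 12 gives 144 ≤ 160, while n = 13 gives 169 > 160; so the answer is index 12.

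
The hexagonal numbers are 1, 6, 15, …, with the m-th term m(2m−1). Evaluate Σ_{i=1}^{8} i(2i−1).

372

Σ i(2i−1) = 2Σi² − Σi over i = 1..8.
Σi = 36 and Σi² = 204.
2·204 − 1·36 = 372.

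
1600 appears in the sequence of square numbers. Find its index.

40

We need n² = 1600, so n = √1600 = 40.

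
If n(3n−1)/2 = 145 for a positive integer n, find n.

10

Set n(3n−1)/2 = 145, giving 3n² − n − 290 = 0.
The discriminant is 1 + 24·145 = 3481, and √3481 = 59.
So n = (1 + 59) / 6 = 60/6 = 10.
Check: 10·(3·10 − 1)/2 = 145. ✓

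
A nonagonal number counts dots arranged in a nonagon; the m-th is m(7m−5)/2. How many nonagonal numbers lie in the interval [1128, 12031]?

40

The n-th nonagonal number is n(7n−5)/2.
Smallest index with value ≥ 1128: n = 19 (giving 1216).
Largest index with value ≤ 12031: n = 58 (giving 11629).
Indices 19 through 58: 40 terms.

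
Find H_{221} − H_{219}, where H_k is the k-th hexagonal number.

1758

221·(2·221 − 1) = 97461 and 219·(2·219 − 1) = 95703.
Difference: 97461 − 95703 = 1758.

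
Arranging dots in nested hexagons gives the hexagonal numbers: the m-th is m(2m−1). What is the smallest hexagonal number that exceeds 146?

153

Solve n(2n−1) > 146 for integer n.
The largest n with value ≤ 146 is 8 (since 120 ≤ 146 < 153), so the first above is n = 9, value 153.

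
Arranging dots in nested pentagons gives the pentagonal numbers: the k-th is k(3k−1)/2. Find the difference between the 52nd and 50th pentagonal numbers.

305

52·(3·52 − 1)/2 = 4030 and 50·(3·50 − 1)/2 = 3725.
Difference: 4030 − 3725 = 305.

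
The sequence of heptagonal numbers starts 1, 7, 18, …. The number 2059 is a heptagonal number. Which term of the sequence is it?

Set n(5n−3)/2 = 2059, giving 5n² − 3n − 4118 = 0.
So n = (3 + 287) / 10 = 290/10 = 29.

29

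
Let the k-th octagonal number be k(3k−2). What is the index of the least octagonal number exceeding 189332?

252

Solve n(3n−2) > 189332 for integer n.
The largest n with value ≤ 189332 is 251 (since 188501 ≤ 189332 < 190008), so the first above is n = 252, value 190008.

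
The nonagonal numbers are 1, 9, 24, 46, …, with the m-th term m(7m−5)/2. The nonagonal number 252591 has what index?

269

Set n(7n−5)/2 = 252591, giving 7n² − 5n − 505182 = 0.
So n = (5 + 3761) / 14 = 3766/14 = 269.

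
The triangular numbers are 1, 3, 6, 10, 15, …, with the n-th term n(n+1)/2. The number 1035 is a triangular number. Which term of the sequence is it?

Set n(n+1)/2 = 1035, giving n² + n − 2070 = 0.
So n = (-1 + 91) / 2 = 90/2 = 45.
Check: 45·46/2 = 1035. ✓

45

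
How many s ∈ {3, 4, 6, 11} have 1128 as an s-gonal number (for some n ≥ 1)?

s = 3: P(3, 47) = 1128. ✓
s = 4: P(4, 33) = 1089 and P(4, 34) = 1156; 1128 is not s-gonal.
s = 6: P(6, 24) = 1128. ✓
s = 11: P(11, 16) = 1096 and P(11, 17) = 1241; 1128 is not s-gonal.
Hits: s ∈ {3, 6} → 2.

2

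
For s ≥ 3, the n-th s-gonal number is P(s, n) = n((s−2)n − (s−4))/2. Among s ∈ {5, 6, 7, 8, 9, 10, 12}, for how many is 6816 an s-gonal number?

s = 5: P(5, 67) = 6700 and P(5, 68) = 6902; 6816 is not s-gonal.
s = 6: P(6, 58) = 6670 and P(6, 59) = 6903; 6816 is not s-gonal.
s = 7: P(7, 52) = 6682 and P(7, 53) = 6943; 6816 is not s-gonal.
s = 8: P(8, 48) = 6816. ✓
s = 9: P(9, 44) = 6666 and P(9, 45) = 6975; 6816 is not s-gonal.
s = 10: P(10, 41) = 6601 and P(10, 42) = 6930; 6816 is not s-gonal.
s = 12: P(12, 37) = 6697 and P(12, 38) = 7068; 6816 is not s-gonal.
Hits: s ∈ {8} → 1.

1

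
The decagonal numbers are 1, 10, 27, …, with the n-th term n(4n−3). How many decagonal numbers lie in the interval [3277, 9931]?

22

The n-th decagonal number is n(4n−3).
Smallest index with value ≥ 3277: n = 29 (giving 3277).
Largest index with value ≤ 9931: n = 50 (giving 9850).
Indices 29 through 50: 22 terms.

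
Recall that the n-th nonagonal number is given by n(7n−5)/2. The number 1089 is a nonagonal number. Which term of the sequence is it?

18

Set n(7n−5)/2 = 1089, giving 7n² − 5n − 2178 = 0.
The discriminant is 25 + 56·1089 = 61009, and √61009 = 247.
So n = (5 + 247) / 14 = 252/14 = 18.
Check: 18·(7·18 − 5)/2 = 1089. ✓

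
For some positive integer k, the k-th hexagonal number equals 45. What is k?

Set n(2n−1) = 45, giving 2n² − n − 45 = 0.
The discriminant is 1 + 8·45 = 361, and √361 = 19.
So n = (1 + 19) / 4 = 20/4 = 5.

5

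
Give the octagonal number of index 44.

The 44th octagonal number is n(3n−2) with n = 44.
44·(3·44 − 2) = 44·130 = 5720.

5720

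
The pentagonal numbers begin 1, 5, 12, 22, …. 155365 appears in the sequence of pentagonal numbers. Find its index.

Set n(3n−1)/2 = 155365, giving 3n² − n − 310730 = 0.
So n = (1 + 1931) / 6 = 1932/6 = 322.
Check: 322·(3·322 − 1)/2 = 155365. ✓

322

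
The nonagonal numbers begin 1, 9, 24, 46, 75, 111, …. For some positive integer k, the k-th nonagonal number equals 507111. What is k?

Set n(7n−5)/2 = 507111, giving 7n² − 5n − 1014222 = 0.
So n = (5 + 5329) / 14 = 5334/14 = 381.
Check: 381·(7·381 − 5)/2 = 507111. ✓

381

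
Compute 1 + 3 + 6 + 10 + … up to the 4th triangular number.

20

Σ i(i+1)/2 = (Σi² + Σi) / 2 over i = 1..4.
Σi = 10 and Σi² = 30.
(1·30 + 1·10) / 2 = 40/2 = 20.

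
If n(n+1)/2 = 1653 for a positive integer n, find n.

57

Set n(n+1)/2 = 1653, giving n² + n − 3306 = 0.
So n = (-1 + 115) / 2 = 114/2 = 57.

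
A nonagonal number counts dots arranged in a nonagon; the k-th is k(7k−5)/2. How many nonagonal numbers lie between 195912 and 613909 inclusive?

The n-th nonagonal number is n(7n−5)/2.
Smallest index with value ≥ 195912: n = 237 (giving 195999).
Largest index with value ≤ 613909: n = 419 (giving 613416).
Indices 237 through 419: 183 terms.

183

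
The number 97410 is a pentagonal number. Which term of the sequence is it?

255

Set n(3n−1)/2 = 97410, giving 3n² − n − 194820 = 0.
The discriminant is 1 + 24·97410 = 2337841, and √2337841 = 1529.
So n = (1 + 1529) / 6 = 1530/6 = 255.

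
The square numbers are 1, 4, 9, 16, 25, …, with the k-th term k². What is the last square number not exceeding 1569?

Solve n² ≤ 1569 for integer n.
n = 39 gives 1521 ≤ 1569, while n = 40 gives 1600 > 1569; so the answer is 1521.

1521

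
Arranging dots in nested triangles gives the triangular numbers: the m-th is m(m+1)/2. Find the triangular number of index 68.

The 68th triangular number is n(n+1)/2 with n = 68.
68·69/2 = 4692/2 = 2346.

2346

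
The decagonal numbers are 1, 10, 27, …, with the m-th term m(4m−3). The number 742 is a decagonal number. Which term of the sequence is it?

14

Set n(4n−3) = 742, giving 4n² − 3n − 742 = 0.
So n = (3 + 109) / 8 = 112/8 = 14.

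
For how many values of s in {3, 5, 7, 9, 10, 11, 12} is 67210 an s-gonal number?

1

s = 3: P(3, 366) = 67161 and P(3, 367) = 67528; 67210 is not s-gonal.
s = 5: P(5, 211) = 66676 and P(5, 212) = 67310; 67210 is not s-gonal.
s = 7: P(7, 164) = 66994 and P(7, 165) = 67815; 67210 is not s-gonal.
s = 9: P(9, 138) = 66309 and P(9, 139) = 67276; 67210 is not s-gonal.
s = 10: P(10, 130) = 67210. ✓
s = 11: P(11, 122) = 66551 and P(11, 123) = 67650; 67210 is not s-gonal.
s = 12: P(12, 116) = 66816 and P(12, 117) = 67977; 67210 is not s-gonal.
Hits: s ∈ {10} → 1.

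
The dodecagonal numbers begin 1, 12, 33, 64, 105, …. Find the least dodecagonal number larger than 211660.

Solve n(5n−4) > 211660 for integer n.
The largest n with value ≤ 211660 is 206 (since 211356 ≤ 211660 < 213417), so the first above is n = 207, value 213417.

213417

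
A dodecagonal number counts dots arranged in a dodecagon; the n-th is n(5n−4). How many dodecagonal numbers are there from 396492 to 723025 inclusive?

The n-th dodecagonal number is n(5n−4).
Smallest index with value ≥ 396492: n = 282 (giving 396492).
Largest index with value ≤ 723025: n = 380 (giving 720480).
Indices 282 through 380: 99 terms.

99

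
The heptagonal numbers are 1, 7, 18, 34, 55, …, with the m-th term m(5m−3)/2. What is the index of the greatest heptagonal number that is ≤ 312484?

Solve n(5n−3)/2 ≤ 312484 for integer n.
n = 353 gives 310993 ≤ 312484, while n = 354 gives 312759 > 312484; so the answer is index 353.

353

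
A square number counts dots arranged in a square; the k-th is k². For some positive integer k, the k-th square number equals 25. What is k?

We need n² = 25, so n = √25 = 5.
Check: 5² = 25. ✓

5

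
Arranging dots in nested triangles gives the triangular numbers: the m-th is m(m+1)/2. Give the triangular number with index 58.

1711

The 58th triangular number is n(n+1)/2 with n = 58.
58·59/2 = 3422/2 = 1711.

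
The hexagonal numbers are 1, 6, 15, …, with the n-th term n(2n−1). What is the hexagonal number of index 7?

7·(2·7 − 1) = 7·13 = 91.

91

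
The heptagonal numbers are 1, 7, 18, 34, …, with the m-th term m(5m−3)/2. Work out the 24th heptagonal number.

1404

24·(5·24 − 3)/2 = 24·117/2 = 1404.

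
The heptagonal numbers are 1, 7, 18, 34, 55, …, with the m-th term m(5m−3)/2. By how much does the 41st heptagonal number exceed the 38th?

41·(5·41 − 3)/2 = 4141 and 38·(5·38 − 3)/2 = 3553.
Difference: 4141 − 3553 = 588.

588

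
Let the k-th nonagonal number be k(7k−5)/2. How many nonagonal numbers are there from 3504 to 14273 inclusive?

33

The n-th nonagonal number is n(7n−5)/2.
Smallest index with value ≥ 3504: n = 32 (giving 3504).
Largest index with value ≤ 14273: n = 64 (giving 14176).
Indices 32 through 64: 33 terms.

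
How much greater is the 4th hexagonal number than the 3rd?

13

Consecutive hexagonal numbers differ by 4n − 3: here 4·4 − 3 = 13.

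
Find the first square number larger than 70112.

Solve n² > 70112 for integer n.
The largest n with value ≤ 70112 is 264 (since 69696 ≤ 70112 < 70225), so the first above is n = 265, value 70225.

70225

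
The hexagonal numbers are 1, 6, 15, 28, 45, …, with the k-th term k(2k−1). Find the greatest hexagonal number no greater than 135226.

Solve n(2n−1) ≤ 135226 for integer n.
n = 260 gives 134940 ≤ 135226, while n = 261 gives 135981 > 135226; so the answer is 134940.

134940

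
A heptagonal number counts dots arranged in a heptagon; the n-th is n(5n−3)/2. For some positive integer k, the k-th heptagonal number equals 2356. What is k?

31

Set n(5n−3)/2 = 2356, giving 5n² − 3n − 4712 = 0.
The discriminant is 9 + 40·2356 = 94249, and √94249 = 307.
So n = (3 + 307) / 10 = 310/10 = 31.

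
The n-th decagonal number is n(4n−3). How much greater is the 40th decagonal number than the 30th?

2770

40·(4·40 − 3) = 6280 and 30·(4·30 − 3) = 3510.
Difference: 6280 − 3510 = 2770.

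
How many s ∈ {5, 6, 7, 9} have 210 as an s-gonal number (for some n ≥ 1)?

s = 5: P(5, 12) = 210. ✓
s = 6: P(6, 10) = 190 and P(6, 11) = 231; 210 is not s-gonal.
s = 7: P(7, 9) = 189 and P(7, 10) = 235; 210 is not s-gonal.
s = 9: P(9, 8) = 204 and P(9, 9) = 261; 210 is not s-gonal.
Hits: s ∈ {5} → 1.

1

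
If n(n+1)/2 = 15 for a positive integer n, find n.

5

Set n(n+1)/2 = 15, giving n² + n − 30 = 0.
So n = (-1 + 11) / 2 = 10/2 = 5.
Check: 5·6/2 = 15. ✓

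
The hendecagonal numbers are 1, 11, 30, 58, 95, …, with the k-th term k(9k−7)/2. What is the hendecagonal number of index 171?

The 171st hendecagonal number is n(9n−7)/2 with n = 171.
171·(9·171 − 7)/2 = 171·1532/2 = 171·766 = 130986.

130986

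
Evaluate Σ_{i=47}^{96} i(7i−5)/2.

Σ i(7i−5)/2 = (7Σi² − 5Σi) / 2 over i = 47..96.
Σi = 4656 − 1081 = 3575 and Σi² = 299536 − 33511 = 266025.
(7·266025 − 5·3575) / 2 = 1844300/2 = 922150.

922150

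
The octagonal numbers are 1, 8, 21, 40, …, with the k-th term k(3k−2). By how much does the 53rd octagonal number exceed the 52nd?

Consecutive octagonal numbers differ by 6n − 5: here 6·53 − 5 = 313.

313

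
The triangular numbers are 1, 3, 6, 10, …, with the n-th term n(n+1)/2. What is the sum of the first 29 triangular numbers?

Σ i(i+1)/2 = (Σi² + Σi) / 2 over i = 1..29.
Σi = 435 and Σi² = 8555.
(1·8555 + 1·435) / 2 = 8990/2 = 4495.

4495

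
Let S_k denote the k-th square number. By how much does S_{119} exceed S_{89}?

119² = 14161 and 89² = 7921.
Difference: 14161 − 7921 = 6240.

6240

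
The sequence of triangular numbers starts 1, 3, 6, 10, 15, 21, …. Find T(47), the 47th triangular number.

The 47th triangular number is n(n+1)/2 with n = 47.
47·48/2 = 2256/2 = 1128.

1128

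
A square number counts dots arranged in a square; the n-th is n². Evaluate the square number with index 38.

The 38th square number is n² with n = 38.
38² = 1444.

1444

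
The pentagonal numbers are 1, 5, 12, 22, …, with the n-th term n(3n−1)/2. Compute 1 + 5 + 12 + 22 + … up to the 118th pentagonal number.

Σ i(3i−1)/2 = (3Σi² − Σi) / 2 over i = 1..118.
Σi = 7021 and Σi² = 554659.
(3·554659 − 1·7021) / 2 = 1656956/2 = 828478.

828478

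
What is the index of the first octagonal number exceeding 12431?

Solve n(3n−2) > 12431 for integer n.
The largest n with value ≤ 12431 is 64 (since 12160 ≤ 12431 < 12545), so the first above is n = 65, value 12545.

65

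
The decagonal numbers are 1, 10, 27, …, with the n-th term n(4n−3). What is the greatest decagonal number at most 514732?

514447

Solve n(4n−3) ≤ 514732 for integer n.
n = 359 gives 514447 ≤ 514732, while n = 360 gives 517320 > 514732; so the answer is 514447.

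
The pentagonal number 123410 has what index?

287

Set n(3n−1)/2 = 123410, giving 3n² − n − 246820 = 0.
The discriminant is 1 + 24·123410 = 2961841, and √2961841 = 1721.
So n = (1 + 1721) / 6 = 1722/6 = 287.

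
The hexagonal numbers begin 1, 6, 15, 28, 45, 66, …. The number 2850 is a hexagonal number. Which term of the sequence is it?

Set n(2n−1) = 2850, giving 2n² − n − 2850 = 0.
The discriminant is 1 + 8·2850 = 22801, and √22801 = 151.
So n = (1 + 151) / 4 = 152/4 = 38.
Check: 38·(2·38 − 1) = 2850. ✓

38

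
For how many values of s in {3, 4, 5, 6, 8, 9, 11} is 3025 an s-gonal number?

1

s = 3: P(3, 77) = 3003 and P(3, 78) = 3081; 3025 is not s-gonal.
s = 4: P(4, 55) = 3025. ✓
s = 5: P(5, 45) = 3015 and P(5, 46) = 3151; 3025 is not s-gonal.
s = 6: P(6, 39) = 3003 and P(6, 40) = 3160; 3025 is not s-gonal.
s = 8: P(8, 32) = 3008 and P(8, 33) = 3201; 3025 is not s-gonal.
s = 9: P(9, 29) = 2871 and P(9, 30) = 3075; 3025 is not s-gonal.
s = 11: P(11, 26) = 2951 and P(11, 27) = 3186; 3025 is not s-gonal.
Hits: s ∈ {4} → 1.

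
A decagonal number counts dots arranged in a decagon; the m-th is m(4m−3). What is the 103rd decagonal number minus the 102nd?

817

Consecutive decagonal numbers differ by 8n − 7: here 8·103 − 7 = 817.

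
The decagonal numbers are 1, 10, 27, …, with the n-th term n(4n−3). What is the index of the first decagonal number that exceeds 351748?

Solve n(4n−3) > 351748 for integer n.
The largest n with value ≤ 351748 is 296 (since 349576 ≤ 351748 < 351945), so the first above is n = 297, value 351945.

297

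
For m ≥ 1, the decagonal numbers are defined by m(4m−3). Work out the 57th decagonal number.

12825

The 57th decagonal number is n(4n−3) with n = 57.
57·(4·57 − 3) = 57·225 = 12825.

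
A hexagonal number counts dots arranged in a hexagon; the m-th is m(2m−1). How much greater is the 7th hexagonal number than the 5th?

7·(2·7 − 1) = 91 and 5·(2·5 − 1) = 45.
Difference: 91 − 45 = 46.

46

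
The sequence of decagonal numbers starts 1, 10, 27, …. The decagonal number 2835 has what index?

Set n(4n−3) = 2835, giving 4n² − 3n − 2835 = 0.
The discriminant is 9 + 16·2835 = 45369, and √45369 = 213.
So n = (3 + 213) / 8 = 216/8 = 27.
Check: 27·(4·27 − 3) = 2835. ✓

27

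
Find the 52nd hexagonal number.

5356

52·(2·52 − 1) = 52·103 = 5356.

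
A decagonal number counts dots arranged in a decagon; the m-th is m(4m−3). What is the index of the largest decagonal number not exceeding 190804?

Solve n(4n−3) ≤ 190804 for integer n.
n = 218 gives 189442 ≤ 190804, while n = 219 gives 191187 > 190804; so the answer is index 218.

218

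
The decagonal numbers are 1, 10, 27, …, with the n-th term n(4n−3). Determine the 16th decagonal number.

The 16th decagonal number is n(4n−3) with n = 16.
16·(4·16 − 3) = 16·61 = 976.

976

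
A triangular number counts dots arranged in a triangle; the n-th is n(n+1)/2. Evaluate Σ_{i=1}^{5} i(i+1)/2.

Σ i(i+1)/2 = (Σi² + Σi) / 2 over i = 1..5.
Σi = 15 and Σi² = 55.
(1·55 + 1·15) / 2 = 70/2 = 35.

35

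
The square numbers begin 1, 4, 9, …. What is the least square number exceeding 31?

Solve n² > 31 for integer n.
The largest n with value ≤ 31 is 5 (since 25 ≤ 31 < 36), so the first above is n = 6, value 36.

36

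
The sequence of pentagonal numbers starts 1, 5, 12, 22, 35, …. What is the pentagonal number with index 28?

28·(3·28 − 1)/2 = 28·83/2 = 1162.

1162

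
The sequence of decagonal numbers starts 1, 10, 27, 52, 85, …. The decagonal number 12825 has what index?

57

Set n(4n−3) = 12825, giving 4n² − 3n − 12825 = 0.
The discriminant is 9 + 16·12825 = 205209, and √205209 = 453.
So n = (3 + 453) / 8 = 456/8 = 57.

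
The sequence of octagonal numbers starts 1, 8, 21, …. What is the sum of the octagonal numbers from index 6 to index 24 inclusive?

Σ i(3i−2) = 3Σi² − 2Σi over i = 6..24.
Σi = 300 − 15 = 285 and Σi² = 4900 − 55 = 4845.
3·4845 − 2·285 = 13965.

13965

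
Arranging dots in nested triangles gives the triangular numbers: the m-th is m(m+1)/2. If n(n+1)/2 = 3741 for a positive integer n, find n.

86

Set n(n+1)/2 = 3741, giving n² + n − 7482 = 0.
The discriminant is 1 + 8·3741 = 29929, and √29929 = 173.
So n = (-1 + 173) / 2 = 172/2 = 86.
Check: 86·87/2 = 3741. ✓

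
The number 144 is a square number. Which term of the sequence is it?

We need n² = 144, so n = √144 = 12.
Check: 12² = 144. ✓

12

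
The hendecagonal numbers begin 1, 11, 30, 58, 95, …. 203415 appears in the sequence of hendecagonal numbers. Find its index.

Set n(9n−7)/2 = 203415, giving 9n² − 7n − 406830 = 0.
The discriminant is 49 + 72·203415 = 14645929, and √14645929 = 3827.
So n = (7 + 3827) / 18 = 3834/18 = 213.
Check: 213·(9·213 − 7)/2 = 203415. ✓

213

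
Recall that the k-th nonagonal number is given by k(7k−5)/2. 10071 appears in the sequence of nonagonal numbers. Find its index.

54

Set n(7n−5)/2 = 10071, giving 7n² − 5n − 20142 = 0.
The discriminant is 25 + 56·10071 = 564001, and √564001 = 751.
So n = (5 + 751) / 14 = 756/14 = 54.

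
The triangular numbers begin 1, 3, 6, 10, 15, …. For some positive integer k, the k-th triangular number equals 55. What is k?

10

Set n(n+1)/2 = 55, giving n² + n − 110 = 0.
The discriminant is 1 + 8·55 = 441, and √441 = 21.
So n = (-1 + 21) / 2 = 20/2 = 10.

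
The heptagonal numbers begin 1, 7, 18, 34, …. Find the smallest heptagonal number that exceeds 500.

Solve n(5n−3)/2 > 500 for integer n.
The largest n with value ≤ 500 is 14 (since 469 ≤ 500 < 540), so the first above is n = 15, value 540.

540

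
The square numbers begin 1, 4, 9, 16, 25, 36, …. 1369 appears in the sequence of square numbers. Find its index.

We need n² = 1369, so n = √1369 = 37.

37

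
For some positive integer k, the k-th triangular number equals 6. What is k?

Set n(n+1)/2 = 6, giving n² + n − 12 = 0.
The discriminant is 1 + 8·6 = 49, and √49 = 7.
So n = (-1 + 7) / 2 = 6/2 = 3.

3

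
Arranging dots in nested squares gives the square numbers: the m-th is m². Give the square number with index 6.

36

6² = 36.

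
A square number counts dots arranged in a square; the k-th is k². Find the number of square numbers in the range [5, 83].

The n-th square number is n².
Smallest index with value ≥ 5: n = 3 (giving 9).
Largest index with value ≤ 83: n = 9 (giving 81).
Indices 3 through 9: 7 terms.

7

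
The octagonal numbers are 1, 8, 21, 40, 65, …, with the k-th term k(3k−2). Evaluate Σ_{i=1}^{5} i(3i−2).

135

Σ i(3i−2) = 3Σi² − 2Σi over i = 1..5.
Σi = 15 and Σi² = 55.
3·55 − 2·15 = 135.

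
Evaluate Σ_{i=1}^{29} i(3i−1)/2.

12615

Σ i(3i−1)/2 = (3Σi² − Σi) / 2 over i = 1..29.
Σi = 435 and Σi² = 8555.
(3·8555 − 1·435) / 2 = 25230/2 = 12615.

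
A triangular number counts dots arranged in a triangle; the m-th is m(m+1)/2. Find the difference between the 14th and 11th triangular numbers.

39

14·15/2 = 105 and 11·12/2 = 66.
Difference: 105 − 66 = 39.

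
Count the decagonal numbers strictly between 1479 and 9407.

The n-th decagonal number is n(4n−3).
Smallest index with value > 1479: n = 20 (giving 1540).
Largest index with value < 9407: n = 48 (giving 9072).
Indices 20 through 48: 29 terms.

29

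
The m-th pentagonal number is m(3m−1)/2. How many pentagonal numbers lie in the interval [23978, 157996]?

The n-th pentagonal number is n(3n−1)/2.
Smallest index with value ≥ 23978: n = 127 (giving 24130).
Largest index with value ≤ 157996: n = 324 (giving 157302).
Indices 127 through 324: 198 terms.

198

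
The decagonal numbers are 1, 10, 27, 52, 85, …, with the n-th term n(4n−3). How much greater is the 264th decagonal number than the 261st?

6291

264·(4·264 − 3) = 277992 and 261·(4·261 − 3) = 271701.
Difference: 277992 − 271701 = 6291.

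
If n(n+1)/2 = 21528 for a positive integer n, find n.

Set n(n+1)/2 = 21528, giving n² + n − 43056 = 0.
The discriminant is 1 + 8·21528 = 172225, and √172225 = 415.
So n = (-1 + 415) / 2 = 414/2 = 207.

207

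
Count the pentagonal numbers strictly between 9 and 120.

The n-th pentagonal number is n(3n−1)/2.
Smallest index with value > 9: n = 3 (giving 12).
Largest index with value < 120: n = 9 (giving 117).
Indices 3 through 9: 7 terms.

7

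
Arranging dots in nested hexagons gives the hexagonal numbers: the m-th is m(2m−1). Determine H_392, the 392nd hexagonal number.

The 392nd hexagonal number is n(2n−1) with n = 392.
392·(2·392 − 1) = 392·783 = 306936.

306936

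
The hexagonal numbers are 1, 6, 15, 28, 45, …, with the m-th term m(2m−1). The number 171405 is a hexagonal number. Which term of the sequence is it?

293

Set n(2n−1) = 171405, giving 2n² − n − 171405 = 0.
So n = (1 + 1171) / 4 = 1172/4 = 293.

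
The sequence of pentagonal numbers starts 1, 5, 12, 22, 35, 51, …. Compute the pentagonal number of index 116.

The 116th pentagonal number is n(3n−1)/2 with n = 116.
116·(3·116 − 1)/2 = 116·347/2 = 20126.

20126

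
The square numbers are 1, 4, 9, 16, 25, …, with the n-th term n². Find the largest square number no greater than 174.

169

Solve n² ≤ 174 for integer n.
n = 13 gives 169 ≤ 174, while n = 14 gives 196 > 174; so the answer is 169.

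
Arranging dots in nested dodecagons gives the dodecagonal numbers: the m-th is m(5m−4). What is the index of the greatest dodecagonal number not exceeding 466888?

Solve n(5n−4) ≤ 466888 for integer n.
n = 305 gives 463905 ≤ 466888, while n = 306 gives 466956 > 466888; so the answer is index 305.

305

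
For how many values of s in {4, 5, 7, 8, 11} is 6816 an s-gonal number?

s = 4: P(4, 82) = 6724 and P(4, 83) = 6889; 6816 is not s-gonal.
s = 5: P(5, 67) = 6700 and P(5, 68) = 6902; 6816 is not s-gonal.
s = 7: P(7, 52) = 6682 and P(7, 53) = 6943; 6816 is not s-gonal.
s = 8: P(8, 48) = 6816. ✓
s = 11: P(11, 39) = 6708 and P(11, 40) = 7060; 6816 is not s-gonal.
Hits: s ∈ {8} → 1.

1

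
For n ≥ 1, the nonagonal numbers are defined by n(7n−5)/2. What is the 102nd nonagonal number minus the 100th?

1409

102·(7·102 − 5)/2 = 36159 and 100·(7·100 − 5)/2 = 34750.
Difference: 36159 − 34750 = 1409.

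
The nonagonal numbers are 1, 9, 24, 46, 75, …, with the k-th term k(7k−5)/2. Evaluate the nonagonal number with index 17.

17·(7·17 − 5)/2 = 17·114/2 = 17·57 = 969.

969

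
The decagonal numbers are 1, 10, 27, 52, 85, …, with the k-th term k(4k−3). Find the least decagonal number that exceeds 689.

742

Solve n(4n−3) > 689 for integer n.
The largest n with value ≤ 689 is 13 (since 637 ≤ 689 < 742), so the first above is n = 14, value 742.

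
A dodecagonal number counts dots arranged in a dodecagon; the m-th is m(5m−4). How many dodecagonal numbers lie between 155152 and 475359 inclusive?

132

The n-th dodecagonal number is n(5n−4).
Smallest index with value ≥ 155152: n = 177 (giving 155937).
Largest index with value ≤ 475359: n = 308 (giving 473088).
Indices 177 through 308: 132 terms.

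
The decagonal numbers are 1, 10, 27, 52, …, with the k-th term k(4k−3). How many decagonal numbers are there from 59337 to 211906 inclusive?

The n-th decagonal number is n(4n−3).
Smallest index with value ≥ 59337: n = 123 (giving 60147).
Largest index with value ≤ 211906: n = 230 (giving 210910).
Indices 123 through 230: 108 terms.

108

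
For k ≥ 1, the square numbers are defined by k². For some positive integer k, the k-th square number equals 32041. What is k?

We need n² = 32041, so n = √32041 = 179.

179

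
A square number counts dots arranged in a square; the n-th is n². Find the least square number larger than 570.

576

Solve n² > 570 for integer n.
The largest n with value ≤ 570 is 23 (since 529 ≤ 570 < 576), so the first above is n = 24, value 576.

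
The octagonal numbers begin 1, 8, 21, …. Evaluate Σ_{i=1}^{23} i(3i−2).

12420

Σ i(3i−2) = 3Σi² − 2Σi over i = 1..23.
Σi = 276 and Σi² = 4324.
3·4324 − 2·276 = 12420.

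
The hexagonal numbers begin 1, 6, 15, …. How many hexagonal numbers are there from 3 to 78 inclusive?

5

The n-th hexagonal number is n(2n−1).
Smallest index with value ≥ 3: n = 2 (giving 6).
Largest index with value ≤ 78: n = 6 (giving 66).
Indices 2 through 6: 5 terms.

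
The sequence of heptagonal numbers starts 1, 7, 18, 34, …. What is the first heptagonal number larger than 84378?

85285

Solve n(5n−3)/2 > 84378 for integer n.
The largest n with value ≤ 84378 is 184 (since 84364 ≤ 84378 < 85285), so the first above is n = 185, value 85285.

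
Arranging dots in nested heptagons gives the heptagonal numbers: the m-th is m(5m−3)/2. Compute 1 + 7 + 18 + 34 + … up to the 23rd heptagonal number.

Σ i(5i−3)/2 = (5Σi² − 3Σi) / 2 over i = 1..23.
Σi = 276 and Σi² = 4324.
(5·4324 − 3·276) / 2 = 20792/2 = 10396.

10396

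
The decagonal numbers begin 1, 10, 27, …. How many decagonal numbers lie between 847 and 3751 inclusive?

17

The n-th decagonal number is n(4n−3).
Smallest index with value ≥ 847: n = 15 (giving 855).
Largest index with value ≤ 3751: n = 31 (giving 3751).
Indices 15 through 31: 17 terms.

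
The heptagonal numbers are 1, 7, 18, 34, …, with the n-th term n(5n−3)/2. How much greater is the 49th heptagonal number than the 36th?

49·(5·49 − 3)/2 = 5929 and 36·(5·36 − 3)/2 = 3186.
Difference: 5929 − 3186 = 2743.

2743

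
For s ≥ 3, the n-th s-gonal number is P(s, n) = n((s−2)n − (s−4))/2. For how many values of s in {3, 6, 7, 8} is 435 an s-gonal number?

s = 3: P(3, 29) = 435. ✓
s = 6: P(6, 15) = 435. ✓
s = 7: P(7, 13) = 403 and P(7, 14) = 469; 435 is not s-gonal.
s = 8: P(8, 12) = 408 and P(8, 13) = 481; 435 is not s-gonal.
Hits: s ∈ {3, 6} → 2.

2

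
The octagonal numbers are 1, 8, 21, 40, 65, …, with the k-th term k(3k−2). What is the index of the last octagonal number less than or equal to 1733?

Solve n(3n−2) ≤ 1733 for integer n.
n = 24 gives 1680 ≤ 1733, while n = 25 gives 1825 > 1733; so the answer is index 24.

24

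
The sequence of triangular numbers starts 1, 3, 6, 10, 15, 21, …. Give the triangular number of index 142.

The 142nd triangular number is n(n+1)/2 with n = 142.
142·143/2 = 20306/2 = 10153.

10153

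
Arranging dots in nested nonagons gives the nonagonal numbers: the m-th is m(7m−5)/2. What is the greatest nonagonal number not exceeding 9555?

9334

Solve n(7n−5)/2 ≤ 9555 for integer n.
n = 52 gives 9334 ≤ 9555, while n = 53 gives 9699 > 9555; so the answer is 9334.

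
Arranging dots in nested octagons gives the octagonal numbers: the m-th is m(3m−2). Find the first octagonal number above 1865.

Solve n(3n−2) > 1865 for integer n.
The largest n with value ≤ 1865 is 25 (since 1825 ≤ 1865 < 1976), so the first above is n = 26, value 1976.

1976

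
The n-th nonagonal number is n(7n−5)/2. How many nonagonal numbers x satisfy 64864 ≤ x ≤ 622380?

The n-th nonagonal number is n(7n−5)/2.
Smallest index with value ≥ 64864: n = 137 (giving 65349).
Largest index with value ≤ 622380: n = 422 (giving 622239).
Indices 137 through 422: 286 terms.

286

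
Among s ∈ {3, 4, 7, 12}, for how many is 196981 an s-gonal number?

1

s = 3: P(3, 627) = 196878 and P(3, 628) = 197506; 196981 is not s-gonal.
s = 4: P(4, 443) = 196249 and P(4, 444) = 197136; 196981 is not s-gonal.
s = 7: P(7, 281) = 196981. ✓
s = 12: P(12, 198) = 195228 and P(12, 199) = 197209; 196981 is not s-gonal.
Hits: s ∈ {7} → 1.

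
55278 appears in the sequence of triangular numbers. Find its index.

332

Set n(n+1)/2 = 55278, giving n² + n − 110556 = 0.
The discriminant is 1 + 8·55278 = 442225, and √442225 = 665.
So n = (-1 + 665) / 2 = 664/2 = 332.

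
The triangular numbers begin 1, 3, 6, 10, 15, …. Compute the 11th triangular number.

66

The 11th triangular number is n(n+1)/2 with n = 11.
11·12/2 = 132/2 = 66.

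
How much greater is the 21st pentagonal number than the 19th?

119

21·(3·21 − 1)/2 = 651 and 19·(3·19 − 1)/2 = 532.
Difference: 651 − 532 = 119.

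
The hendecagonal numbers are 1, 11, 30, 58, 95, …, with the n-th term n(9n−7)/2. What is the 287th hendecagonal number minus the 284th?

7698

287·(9·287 − 7)/2 = 369656 and 284·(9·284 − 7)/2 = 361958.
Difference: 369656 − 361958 = 7698.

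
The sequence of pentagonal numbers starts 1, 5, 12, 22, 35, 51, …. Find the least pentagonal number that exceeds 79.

Solve n(3n−1)/2 > 79 for integer n.
The largest n with value ≤ 79 is 7 (since 70 ≤ 79 < 92), so the first above is n = 8, value 92.

92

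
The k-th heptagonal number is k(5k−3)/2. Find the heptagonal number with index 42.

The 42nd heptagonal number is n(5n−3)/2 with n = 42.
42·(5·42 − 3)/2 = 42·207/2 = 4347.

4347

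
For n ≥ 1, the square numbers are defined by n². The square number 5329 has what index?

73

We need n² = 5329, so n = √5329 = 73.
Check: 73² = 5329. ✓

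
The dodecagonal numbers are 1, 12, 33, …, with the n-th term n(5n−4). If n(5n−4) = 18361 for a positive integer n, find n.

Set n(5n−4) = 18361, giving 5n² − 4n − 18361 = 0.
The discriminant is 16 + 20·18361 = 367236, and √367236 = 606.
So n = (4 + 606) / 10 = 610/10 = 61.
Check: 61·(5·61 − 4) = 18361. ✓

61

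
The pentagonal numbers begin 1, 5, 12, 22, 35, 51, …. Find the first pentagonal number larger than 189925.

Solve n(3n−1)/2 > 189925 for integer n.
The largest n with value ≤ 189925 is 355 (since 188860 ≤ 189925 < 189926), so the first above is n = 356, value 189926.

189926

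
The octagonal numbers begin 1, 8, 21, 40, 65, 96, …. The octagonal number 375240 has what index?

Set n(3n−2) = 375240, giving 3n² − 2n − 375240 = 0.
So n = (2 + 2122) / 6 = 2124/6 = 354.

354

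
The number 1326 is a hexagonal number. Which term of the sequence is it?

26

Set n(2n−1) = 1326, giving 2n² − n − 1326 = 0.
The discriminant is 1 + 8·1326 = 10609, and √10609 = 103.
So n = (1 + 103) / 4 = 104/4 = 26.
Check: 26·(2·26 − 1) = 1326. ✓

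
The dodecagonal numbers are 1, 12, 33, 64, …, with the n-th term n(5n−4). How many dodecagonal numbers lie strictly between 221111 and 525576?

114

The n-th dodecagonal number is n(5n−4).
Smallest index with value > 221111: n = 211 (giving 221761).
Largest index with value < 525576: n = 324 (giving 523584).
Indices 211 through 324: 114 terms.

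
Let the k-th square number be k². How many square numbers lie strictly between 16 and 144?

7

The n-th square number is n².
Smallest index with value > 16: n = 5 (giving 25).
Largest index with value < 144: n = 11 (giving 121).
Indices 5 through 11: 7 terms.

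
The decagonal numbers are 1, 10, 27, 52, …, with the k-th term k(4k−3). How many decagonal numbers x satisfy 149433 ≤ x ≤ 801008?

254

The n-th decagonal number is n(4n−3).
Smallest index with value ≥ 149433: n = 194 (giving 149962).
Largest index with value ≤ 801008: n = 447 (giving 797895).
Indices 194 through 447: 254 terms.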